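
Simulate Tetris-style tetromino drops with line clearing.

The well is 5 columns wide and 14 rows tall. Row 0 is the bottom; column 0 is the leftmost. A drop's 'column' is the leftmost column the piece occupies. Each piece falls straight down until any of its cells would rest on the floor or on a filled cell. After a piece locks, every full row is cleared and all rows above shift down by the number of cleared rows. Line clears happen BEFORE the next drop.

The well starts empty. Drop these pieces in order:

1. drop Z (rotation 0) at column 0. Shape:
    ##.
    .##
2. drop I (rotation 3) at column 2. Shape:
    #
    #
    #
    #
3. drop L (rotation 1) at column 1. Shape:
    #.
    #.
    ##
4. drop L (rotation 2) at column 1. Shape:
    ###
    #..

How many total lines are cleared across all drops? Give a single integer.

Drop 1: Z rot0 at col 0 lands with bottom-row=0; cleared 0 line(s) (total 0); column heights now [2 2 1 0 0], max=2
Drop 2: I rot3 at col 2 lands with bottom-row=1; cleared 0 line(s) (total 0); column heights now [2 2 5 0 0], max=5
Drop 3: L rot1 at col 1 lands with bottom-row=5; cleared 0 line(s) (total 0); column heights now [2 8 6 0 0], max=8
Drop 4: L rot2 at col 1 lands with bottom-row=8; cleared 0 line(s) (total 0); column heights now [2 10 10 10 0], max=10

Answer: 0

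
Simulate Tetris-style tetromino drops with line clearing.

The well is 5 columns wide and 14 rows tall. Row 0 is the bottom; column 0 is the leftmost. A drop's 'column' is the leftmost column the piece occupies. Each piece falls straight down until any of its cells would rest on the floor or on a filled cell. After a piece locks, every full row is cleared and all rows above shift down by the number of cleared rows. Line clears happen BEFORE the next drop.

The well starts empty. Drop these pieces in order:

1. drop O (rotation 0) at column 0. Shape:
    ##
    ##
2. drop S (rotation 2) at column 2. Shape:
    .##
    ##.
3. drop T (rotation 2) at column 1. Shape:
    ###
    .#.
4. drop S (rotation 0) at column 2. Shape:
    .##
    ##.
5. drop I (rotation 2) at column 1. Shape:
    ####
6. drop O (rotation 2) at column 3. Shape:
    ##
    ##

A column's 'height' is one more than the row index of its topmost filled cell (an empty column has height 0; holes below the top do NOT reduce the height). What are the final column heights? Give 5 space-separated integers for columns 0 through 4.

Answer: 1 5 5 7 7

Derivation:
Drop 1: O rot0 at col 0 lands with bottom-row=0; cleared 0 line(s) (total 0); column heights now [2 2 0 0 0], max=2
Drop 2: S rot2 at col 2 lands with bottom-row=0; cleared 0 line(s) (total 0); column heights now [2 2 1 2 2], max=2
Drop 3: T rot2 at col 1 lands with bottom-row=1; cleared 1 line(s) (total 1); column heights now [1 2 2 2 0], max=2
Drop 4: S rot0 at col 2 lands with bottom-row=2; cleared 0 line(s) (total 1); column heights now [1 2 3 4 4], max=4
Drop 5: I rot2 at col 1 lands with bottom-row=4; cleared 0 line(s) (total 1); column heights now [1 5 5 5 5], max=5
Drop 6: O rot2 at col 3 lands with bottom-row=5; cleared 0 line(s) (total 1); column heights now [1 5 5 7 7], max=7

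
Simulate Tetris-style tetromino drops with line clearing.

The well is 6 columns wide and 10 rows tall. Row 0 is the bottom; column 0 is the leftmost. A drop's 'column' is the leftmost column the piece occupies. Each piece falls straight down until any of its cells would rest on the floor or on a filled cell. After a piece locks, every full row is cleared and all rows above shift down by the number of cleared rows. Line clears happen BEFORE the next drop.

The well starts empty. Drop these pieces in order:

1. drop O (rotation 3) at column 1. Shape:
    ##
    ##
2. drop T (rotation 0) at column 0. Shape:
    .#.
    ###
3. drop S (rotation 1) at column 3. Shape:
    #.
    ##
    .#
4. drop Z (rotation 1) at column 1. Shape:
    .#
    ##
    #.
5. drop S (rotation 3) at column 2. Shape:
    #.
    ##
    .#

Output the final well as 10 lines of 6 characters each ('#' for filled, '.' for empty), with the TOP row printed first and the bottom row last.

Answer: ......
..#...
..##..
..##..
.##...
.#....
.#....
####..
.####.
.##.#.

Derivation:
Drop 1: O rot3 at col 1 lands with bottom-row=0; cleared 0 line(s) (total 0); column heights now [0 2 2 0 0 0], max=2
Drop 2: T rot0 at col 0 lands with bottom-row=2; cleared 0 line(s) (total 0); column heights now [3 4 3 0 0 0], max=4
Drop 3: S rot1 at col 3 lands with bottom-row=0; cleared 0 line(s) (total 0); column heights now [3 4 3 3 2 0], max=4
Drop 4: Z rot1 at col 1 lands with bottom-row=4; cleared 0 line(s) (total 0); column heights now [3 6 7 3 2 0], max=7
Drop 5: S rot3 at col 2 lands with bottom-row=6; cleared 0 line(s) (total 0); column heights now [3 6 9 8 2 0], max=9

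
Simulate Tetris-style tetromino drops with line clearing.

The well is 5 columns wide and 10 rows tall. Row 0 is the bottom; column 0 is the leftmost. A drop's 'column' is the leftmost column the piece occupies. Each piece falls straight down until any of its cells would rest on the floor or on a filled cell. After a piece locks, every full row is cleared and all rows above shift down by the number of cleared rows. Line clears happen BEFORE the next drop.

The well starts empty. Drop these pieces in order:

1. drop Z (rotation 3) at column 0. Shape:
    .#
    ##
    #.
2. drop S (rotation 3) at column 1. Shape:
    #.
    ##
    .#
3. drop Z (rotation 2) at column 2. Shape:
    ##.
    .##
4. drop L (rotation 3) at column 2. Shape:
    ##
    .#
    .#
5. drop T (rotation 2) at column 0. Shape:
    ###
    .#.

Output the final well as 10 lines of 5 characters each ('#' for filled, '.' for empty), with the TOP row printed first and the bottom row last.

Drop 1: Z rot3 at col 0 lands with bottom-row=0; cleared 0 line(s) (total 0); column heights now [2 3 0 0 0], max=3
Drop 2: S rot3 at col 1 lands with bottom-row=2; cleared 0 line(s) (total 0); column heights now [2 5 4 0 0], max=5
Drop 3: Z rot2 at col 2 lands with bottom-row=3; cleared 0 line(s) (total 0); column heights now [2 5 5 5 4], max=5
Drop 4: L rot3 at col 2 lands with bottom-row=5; cleared 0 line(s) (total 0); column heights now [2 5 8 8 4], max=8
Drop 5: T rot2 at col 0 lands with bottom-row=7; cleared 0 line(s) (total 0); column heights now [9 9 9 8 4], max=9

Answer: .....
###..
.###.
...#.
...#.
.###.
.####
.##..
##...
#....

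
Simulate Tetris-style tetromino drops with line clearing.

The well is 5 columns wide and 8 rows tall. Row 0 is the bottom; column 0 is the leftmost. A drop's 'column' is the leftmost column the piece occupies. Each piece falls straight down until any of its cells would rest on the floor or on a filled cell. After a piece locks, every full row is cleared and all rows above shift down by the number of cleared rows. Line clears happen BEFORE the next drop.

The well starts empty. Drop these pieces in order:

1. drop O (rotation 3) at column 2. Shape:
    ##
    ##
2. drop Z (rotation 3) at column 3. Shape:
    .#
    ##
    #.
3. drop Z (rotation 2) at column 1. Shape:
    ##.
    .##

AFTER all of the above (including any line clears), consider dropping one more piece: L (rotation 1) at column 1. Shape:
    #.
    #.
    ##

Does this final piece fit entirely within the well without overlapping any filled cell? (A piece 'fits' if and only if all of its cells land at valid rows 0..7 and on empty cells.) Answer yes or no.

Drop 1: O rot3 at col 2 lands with bottom-row=0; cleared 0 line(s) (total 0); column heights now [0 0 2 2 0], max=2
Drop 2: Z rot3 at col 3 lands with bottom-row=2; cleared 0 line(s) (total 0); column heights now [0 0 2 4 5], max=5
Drop 3: Z rot2 at col 1 lands with bottom-row=4; cleared 0 line(s) (total 0); column heights now [0 6 6 5 5], max=6
Test piece L rot1 at col 1 (width 2): heights before test = [0 6 6 5 5]; fits = False

Answer: no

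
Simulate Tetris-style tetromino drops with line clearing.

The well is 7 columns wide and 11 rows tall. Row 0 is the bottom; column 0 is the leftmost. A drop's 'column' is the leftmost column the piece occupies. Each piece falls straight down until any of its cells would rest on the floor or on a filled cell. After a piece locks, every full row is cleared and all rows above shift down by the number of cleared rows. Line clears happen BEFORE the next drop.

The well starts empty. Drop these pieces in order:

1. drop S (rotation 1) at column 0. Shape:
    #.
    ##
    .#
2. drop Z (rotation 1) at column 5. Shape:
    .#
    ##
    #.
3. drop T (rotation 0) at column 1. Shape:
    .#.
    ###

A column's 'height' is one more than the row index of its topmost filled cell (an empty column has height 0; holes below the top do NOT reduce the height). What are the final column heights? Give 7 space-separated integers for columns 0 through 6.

Answer: 3 3 4 3 0 2 3

Derivation:
Drop 1: S rot1 at col 0 lands with bottom-row=0; cleared 0 line(s) (total 0); column heights now [3 2 0 0 0 0 0], max=3
Drop 2: Z rot1 at col 5 lands with bottom-row=0; cleared 0 line(s) (total 0); column heights now [3 2 0 0 0 2 3], max=3
Drop 3: T rot0 at col 1 lands with bottom-row=2; cleared 0 line(s) (total 0); column heights now [3 3 4 3 0 2 3], max=4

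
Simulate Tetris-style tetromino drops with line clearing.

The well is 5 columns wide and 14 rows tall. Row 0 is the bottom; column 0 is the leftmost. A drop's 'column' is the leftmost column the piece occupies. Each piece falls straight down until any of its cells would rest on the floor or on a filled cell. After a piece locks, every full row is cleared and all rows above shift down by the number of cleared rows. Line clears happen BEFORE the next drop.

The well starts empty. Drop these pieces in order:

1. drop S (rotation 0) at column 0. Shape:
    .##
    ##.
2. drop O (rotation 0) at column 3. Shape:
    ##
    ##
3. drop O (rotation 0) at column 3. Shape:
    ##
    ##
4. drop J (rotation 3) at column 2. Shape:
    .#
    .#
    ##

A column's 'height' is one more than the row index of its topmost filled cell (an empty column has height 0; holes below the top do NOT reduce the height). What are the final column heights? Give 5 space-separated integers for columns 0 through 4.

Answer: 1 2 5 7 4

Derivation:
Drop 1: S rot0 at col 0 lands with bottom-row=0; cleared 0 line(s) (total 0); column heights now [1 2 2 0 0], max=2
Drop 2: O rot0 at col 3 lands with bottom-row=0; cleared 0 line(s) (total 0); column heights now [1 2 2 2 2], max=2
Drop 3: O rot0 at col 3 lands with bottom-row=2; cleared 0 line(s) (total 0); column heights now [1 2 2 4 4], max=4
Drop 4: J rot3 at col 2 lands with bottom-row=4; cleared 0 line(s) (total 0); column heights now [1 2 5 7 4], max=7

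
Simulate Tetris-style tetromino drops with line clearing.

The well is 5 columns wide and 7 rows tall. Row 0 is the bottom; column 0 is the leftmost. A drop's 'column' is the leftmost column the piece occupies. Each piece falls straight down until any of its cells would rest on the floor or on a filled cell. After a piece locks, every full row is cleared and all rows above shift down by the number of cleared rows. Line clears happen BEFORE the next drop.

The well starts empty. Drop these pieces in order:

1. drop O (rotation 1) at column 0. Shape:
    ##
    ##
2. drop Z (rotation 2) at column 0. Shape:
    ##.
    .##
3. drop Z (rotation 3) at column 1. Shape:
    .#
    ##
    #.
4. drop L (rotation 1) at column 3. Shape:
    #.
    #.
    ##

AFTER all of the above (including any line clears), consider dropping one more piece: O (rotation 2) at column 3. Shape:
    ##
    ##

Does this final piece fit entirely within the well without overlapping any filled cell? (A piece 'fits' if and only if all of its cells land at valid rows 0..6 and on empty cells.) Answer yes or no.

Answer: yes

Derivation:
Drop 1: O rot1 at col 0 lands with bottom-row=0; cleared 0 line(s) (total 0); column heights now [2 2 0 0 0], max=2
Drop 2: Z rot2 at col 0 lands with bottom-row=2; cleared 0 line(s) (total 0); column heights now [4 4 3 0 0], max=4
Drop 3: Z rot3 at col 1 lands with bottom-row=4; cleared 0 line(s) (total 0); column heights now [4 6 7 0 0], max=7
Drop 4: L rot1 at col 3 lands with bottom-row=0; cleared 0 line(s) (total 0); column heights now [4 6 7 3 1], max=7
Test piece O rot2 at col 3 (width 2): heights before test = [4 6 7 3 1]; fits = True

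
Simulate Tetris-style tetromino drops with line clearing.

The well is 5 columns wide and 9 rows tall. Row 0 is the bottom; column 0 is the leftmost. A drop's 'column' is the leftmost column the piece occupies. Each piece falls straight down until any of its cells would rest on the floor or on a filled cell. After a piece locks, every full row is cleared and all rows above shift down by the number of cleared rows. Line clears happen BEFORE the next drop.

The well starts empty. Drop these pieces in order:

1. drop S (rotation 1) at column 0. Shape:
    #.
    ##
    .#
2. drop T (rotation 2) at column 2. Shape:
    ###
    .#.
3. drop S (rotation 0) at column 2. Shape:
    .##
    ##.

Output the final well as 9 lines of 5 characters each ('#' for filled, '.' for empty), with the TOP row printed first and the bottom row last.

Drop 1: S rot1 at col 0 lands with bottom-row=0; cleared 0 line(s) (total 0); column heights now [3 2 0 0 0], max=3
Drop 2: T rot2 at col 2 lands with bottom-row=0; cleared 1 line(s) (total 1); column heights now [2 1 0 1 0], max=2
Drop 3: S rot0 at col 2 lands with bottom-row=1; cleared 0 line(s) (total 1); column heights now [2 1 2 3 3], max=3

Answer: .....
.....
.....
.....
.....
.....
...##
#.##.
.#.#.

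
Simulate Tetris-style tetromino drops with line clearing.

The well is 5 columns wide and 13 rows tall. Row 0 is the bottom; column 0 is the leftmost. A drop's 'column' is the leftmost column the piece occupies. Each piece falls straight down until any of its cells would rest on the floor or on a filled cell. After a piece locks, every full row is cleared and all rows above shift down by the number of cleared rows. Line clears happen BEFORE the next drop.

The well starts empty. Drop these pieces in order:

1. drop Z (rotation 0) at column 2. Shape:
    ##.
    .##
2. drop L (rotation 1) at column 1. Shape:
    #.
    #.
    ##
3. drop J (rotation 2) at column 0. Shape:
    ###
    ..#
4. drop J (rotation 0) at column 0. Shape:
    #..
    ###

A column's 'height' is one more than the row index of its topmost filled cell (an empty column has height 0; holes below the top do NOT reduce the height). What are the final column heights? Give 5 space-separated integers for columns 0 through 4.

Drop 1: Z rot0 at col 2 lands with bottom-row=0; cleared 0 line(s) (total 0); column heights now [0 0 2 2 1], max=2
Drop 2: L rot1 at col 1 lands with bottom-row=2; cleared 0 line(s) (total 0); column heights now [0 5 3 2 1], max=5
Drop 3: J rot2 at col 0 lands with bottom-row=4; cleared 0 line(s) (total 0); column heights now [6 6 6 2 1], max=6
Drop 4: J rot0 at col 0 lands with bottom-row=6; cleared 0 line(s) (total 0); column heights now [8 7 7 2 1], max=8

Answer: 8 7 7 2 1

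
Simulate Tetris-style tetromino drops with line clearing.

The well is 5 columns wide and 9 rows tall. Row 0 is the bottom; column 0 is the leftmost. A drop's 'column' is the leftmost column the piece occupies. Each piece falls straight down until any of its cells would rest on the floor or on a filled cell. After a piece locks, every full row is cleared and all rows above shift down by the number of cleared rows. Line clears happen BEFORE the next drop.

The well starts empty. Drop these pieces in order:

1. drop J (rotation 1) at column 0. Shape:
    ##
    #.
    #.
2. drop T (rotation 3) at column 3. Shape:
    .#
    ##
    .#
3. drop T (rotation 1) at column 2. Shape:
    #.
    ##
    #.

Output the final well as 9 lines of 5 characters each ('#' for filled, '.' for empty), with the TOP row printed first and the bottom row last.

Answer: .....
.....
.....
.....
.....
.....
..#..
#.###
#...#

Derivation:
Drop 1: J rot1 at col 0 lands with bottom-row=0; cleared 0 line(s) (total 0); column heights now [3 3 0 0 0], max=3
Drop 2: T rot3 at col 3 lands with bottom-row=0; cleared 0 line(s) (total 0); column heights now [3 3 0 2 3], max=3
Drop 3: T rot1 at col 2 lands with bottom-row=1; cleared 1 line(s) (total 1); column heights now [2 0 3 2 2], max=3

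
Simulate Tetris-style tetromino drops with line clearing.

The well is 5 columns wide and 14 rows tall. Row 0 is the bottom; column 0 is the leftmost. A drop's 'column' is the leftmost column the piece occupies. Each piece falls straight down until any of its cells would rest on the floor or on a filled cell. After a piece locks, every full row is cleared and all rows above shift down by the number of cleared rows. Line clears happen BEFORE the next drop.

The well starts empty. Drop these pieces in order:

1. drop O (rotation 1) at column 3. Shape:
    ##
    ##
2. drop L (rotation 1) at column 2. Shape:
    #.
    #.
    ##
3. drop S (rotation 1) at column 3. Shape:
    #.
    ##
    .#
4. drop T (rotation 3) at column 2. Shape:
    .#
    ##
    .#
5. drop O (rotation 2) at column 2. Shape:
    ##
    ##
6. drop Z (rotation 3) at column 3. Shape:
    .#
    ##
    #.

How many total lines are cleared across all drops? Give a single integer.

Answer: 0

Derivation:
Drop 1: O rot1 at col 3 lands with bottom-row=0; cleared 0 line(s) (total 0); column heights now [0 0 0 2 2], max=2
Drop 2: L rot1 at col 2 lands with bottom-row=2; cleared 0 line(s) (total 0); column heights now [0 0 5 3 2], max=5
Drop 3: S rot1 at col 3 lands with bottom-row=2; cleared 0 line(s) (total 0); column heights now [0 0 5 5 4], max=5
Drop 4: T rot3 at col 2 lands with bottom-row=5; cleared 0 line(s) (total 0); column heights now [0 0 7 8 4], max=8
Drop 5: O rot2 at col 2 lands with bottom-row=8; cleared 0 line(s) (total 0); column heights now [0 0 10 10 4], max=10
Drop 6: Z rot3 at col 3 lands with bottom-row=10; cleared 0 line(s) (total 0); column heights now [0 0 10 12 13], max=13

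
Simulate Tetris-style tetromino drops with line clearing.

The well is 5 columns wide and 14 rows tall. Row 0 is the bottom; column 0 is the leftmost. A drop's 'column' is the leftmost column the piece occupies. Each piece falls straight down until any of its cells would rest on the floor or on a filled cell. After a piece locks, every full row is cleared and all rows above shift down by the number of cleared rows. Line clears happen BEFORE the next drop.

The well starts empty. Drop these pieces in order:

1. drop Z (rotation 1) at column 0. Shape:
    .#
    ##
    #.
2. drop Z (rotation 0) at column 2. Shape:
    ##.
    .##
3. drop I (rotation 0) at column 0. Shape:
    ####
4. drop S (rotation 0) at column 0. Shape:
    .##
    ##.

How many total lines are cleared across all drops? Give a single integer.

Answer: 0

Derivation:
Drop 1: Z rot1 at col 0 lands with bottom-row=0; cleared 0 line(s) (total 0); column heights now [2 3 0 0 0], max=3
Drop 2: Z rot0 at col 2 lands with bottom-row=0; cleared 0 line(s) (total 0); column heights now [2 3 2 2 1], max=3
Drop 3: I rot0 at col 0 lands with bottom-row=3; cleared 0 line(s) (total 0); column heights now [4 4 4 4 1], max=4
Drop 4: S rot0 at col 0 lands with bottom-row=4; cleared 0 line(s) (total 0); column heights now [5 6 6 4 1], max=6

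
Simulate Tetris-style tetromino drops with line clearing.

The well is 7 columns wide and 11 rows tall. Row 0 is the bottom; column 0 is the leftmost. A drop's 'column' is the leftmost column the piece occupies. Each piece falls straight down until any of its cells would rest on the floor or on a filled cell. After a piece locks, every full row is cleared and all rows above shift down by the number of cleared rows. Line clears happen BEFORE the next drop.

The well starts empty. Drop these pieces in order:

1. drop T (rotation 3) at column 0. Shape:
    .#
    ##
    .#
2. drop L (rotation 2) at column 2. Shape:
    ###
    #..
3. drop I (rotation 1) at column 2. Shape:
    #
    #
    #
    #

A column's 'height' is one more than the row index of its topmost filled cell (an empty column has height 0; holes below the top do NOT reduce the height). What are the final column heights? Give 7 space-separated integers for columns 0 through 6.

Answer: 2 3 6 2 2 0 0

Derivation:
Drop 1: T rot3 at col 0 lands with bottom-row=0; cleared 0 line(s) (total 0); column heights now [2 3 0 0 0 0 0], max=3
Drop 2: L rot2 at col 2 lands with bottom-row=0; cleared 0 line(s) (total 0); column heights now [2 3 2 2 2 0 0], max=3
Drop 3: I rot1 at col 2 lands with bottom-row=2; cleared 0 line(s) (total 0); column heights now [2 3 6 2 2 0 0], max=6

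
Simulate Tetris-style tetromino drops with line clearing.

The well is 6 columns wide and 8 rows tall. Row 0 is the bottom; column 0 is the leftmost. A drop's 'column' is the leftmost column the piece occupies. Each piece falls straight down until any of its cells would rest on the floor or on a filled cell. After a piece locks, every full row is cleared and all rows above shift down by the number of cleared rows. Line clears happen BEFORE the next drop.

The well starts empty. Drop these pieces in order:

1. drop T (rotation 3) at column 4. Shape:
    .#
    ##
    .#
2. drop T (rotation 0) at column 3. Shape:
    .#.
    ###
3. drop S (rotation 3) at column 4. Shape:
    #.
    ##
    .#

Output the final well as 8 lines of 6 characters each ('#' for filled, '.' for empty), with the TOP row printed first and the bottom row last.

Drop 1: T rot3 at col 4 lands with bottom-row=0; cleared 0 line(s) (total 0); column heights now [0 0 0 0 2 3], max=3
Drop 2: T rot0 at col 3 lands with bottom-row=3; cleared 0 line(s) (total 0); column heights now [0 0 0 4 5 4], max=5
Drop 3: S rot3 at col 4 lands with bottom-row=4; cleared 0 line(s) (total 0); column heights now [0 0 0 4 7 6], max=7

Answer: ......
....#.
....##
....##
...###
.....#
....##
.....#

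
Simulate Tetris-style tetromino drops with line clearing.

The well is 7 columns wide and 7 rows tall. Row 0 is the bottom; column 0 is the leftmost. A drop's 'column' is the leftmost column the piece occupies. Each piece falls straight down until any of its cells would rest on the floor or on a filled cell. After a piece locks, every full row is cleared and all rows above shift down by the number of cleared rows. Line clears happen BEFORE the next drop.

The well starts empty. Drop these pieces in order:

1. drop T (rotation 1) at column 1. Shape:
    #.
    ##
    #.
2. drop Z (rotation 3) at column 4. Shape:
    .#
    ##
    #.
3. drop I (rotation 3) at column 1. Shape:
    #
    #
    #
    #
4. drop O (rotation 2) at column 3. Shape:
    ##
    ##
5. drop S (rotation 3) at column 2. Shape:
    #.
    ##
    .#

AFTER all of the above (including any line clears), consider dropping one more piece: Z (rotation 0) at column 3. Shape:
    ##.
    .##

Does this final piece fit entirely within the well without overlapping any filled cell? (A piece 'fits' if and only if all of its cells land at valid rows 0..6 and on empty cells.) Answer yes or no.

Drop 1: T rot1 at col 1 lands with bottom-row=0; cleared 0 line(s) (total 0); column heights now [0 3 2 0 0 0 0], max=3
Drop 2: Z rot3 at col 4 lands with bottom-row=0; cleared 0 line(s) (total 0); column heights now [0 3 2 0 2 3 0], max=3
Drop 3: I rot3 at col 1 lands with bottom-row=3; cleared 0 line(s) (total 0); column heights now [0 7 2 0 2 3 0], max=7
Drop 4: O rot2 at col 3 lands with bottom-row=2; cleared 0 line(s) (total 0); column heights now [0 7 2 4 4 3 0], max=7
Drop 5: S rot3 at col 2 lands with bottom-row=4; cleared 0 line(s) (total 0); column heights now [0 7 7 6 4 3 0], max=7
Test piece Z rot0 at col 3 (width 3): heights before test = [0 7 7 6 4 3 0]; fits = True

Answer: yes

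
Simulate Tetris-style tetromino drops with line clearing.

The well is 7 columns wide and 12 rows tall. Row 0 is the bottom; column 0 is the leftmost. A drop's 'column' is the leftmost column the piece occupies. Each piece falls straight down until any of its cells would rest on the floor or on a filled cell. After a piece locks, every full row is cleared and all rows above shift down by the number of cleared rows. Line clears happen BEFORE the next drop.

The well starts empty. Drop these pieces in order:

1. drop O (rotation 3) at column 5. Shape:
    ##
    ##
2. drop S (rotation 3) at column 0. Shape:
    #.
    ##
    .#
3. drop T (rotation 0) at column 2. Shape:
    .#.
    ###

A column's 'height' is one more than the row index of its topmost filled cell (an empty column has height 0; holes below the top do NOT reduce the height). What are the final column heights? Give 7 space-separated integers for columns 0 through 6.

Drop 1: O rot3 at col 5 lands with bottom-row=0; cleared 0 line(s) (total 0); column heights now [0 0 0 0 0 2 2], max=2
Drop 2: S rot3 at col 0 lands with bottom-row=0; cleared 0 line(s) (total 0); column heights now [3 2 0 0 0 2 2], max=3
Drop 3: T rot0 at col 2 lands with bottom-row=0; cleared 0 line(s) (total 0); column heights now [3 2 1 2 1 2 2], max=3

Answer: 3 2 1 2 1 2 2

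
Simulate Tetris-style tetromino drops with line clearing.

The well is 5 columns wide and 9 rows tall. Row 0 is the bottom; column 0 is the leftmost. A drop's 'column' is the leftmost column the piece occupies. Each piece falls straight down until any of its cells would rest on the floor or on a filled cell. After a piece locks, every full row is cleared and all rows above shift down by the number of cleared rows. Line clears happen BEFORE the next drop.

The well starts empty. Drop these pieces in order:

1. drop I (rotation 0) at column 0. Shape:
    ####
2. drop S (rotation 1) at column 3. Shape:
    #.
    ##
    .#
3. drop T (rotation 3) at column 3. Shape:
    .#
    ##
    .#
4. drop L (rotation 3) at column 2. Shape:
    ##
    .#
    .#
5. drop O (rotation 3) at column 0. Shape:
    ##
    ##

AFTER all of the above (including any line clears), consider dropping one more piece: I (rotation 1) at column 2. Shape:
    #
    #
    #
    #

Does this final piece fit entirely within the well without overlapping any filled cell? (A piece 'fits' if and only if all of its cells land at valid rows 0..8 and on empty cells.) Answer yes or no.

Drop 1: I rot0 at col 0 lands with bottom-row=0; cleared 0 line(s) (total 0); column heights now [1 1 1 1 0], max=1
Drop 2: S rot1 at col 3 lands with bottom-row=0; cleared 1 line(s) (total 1); column heights now [0 0 0 2 1], max=2
Drop 3: T rot3 at col 3 lands with bottom-row=1; cleared 0 line(s) (total 1); column heights now [0 0 0 3 4], max=4
Drop 4: L rot3 at col 2 lands with bottom-row=3; cleared 0 line(s) (total 1); column heights now [0 0 6 6 4], max=6
Drop 5: O rot3 at col 0 lands with bottom-row=0; cleared 0 line(s) (total 1); column heights now [2 2 6 6 4], max=6
Test piece I rot1 at col 2 (width 1): heights before test = [2 2 6 6 4]; fits = False

Answer: no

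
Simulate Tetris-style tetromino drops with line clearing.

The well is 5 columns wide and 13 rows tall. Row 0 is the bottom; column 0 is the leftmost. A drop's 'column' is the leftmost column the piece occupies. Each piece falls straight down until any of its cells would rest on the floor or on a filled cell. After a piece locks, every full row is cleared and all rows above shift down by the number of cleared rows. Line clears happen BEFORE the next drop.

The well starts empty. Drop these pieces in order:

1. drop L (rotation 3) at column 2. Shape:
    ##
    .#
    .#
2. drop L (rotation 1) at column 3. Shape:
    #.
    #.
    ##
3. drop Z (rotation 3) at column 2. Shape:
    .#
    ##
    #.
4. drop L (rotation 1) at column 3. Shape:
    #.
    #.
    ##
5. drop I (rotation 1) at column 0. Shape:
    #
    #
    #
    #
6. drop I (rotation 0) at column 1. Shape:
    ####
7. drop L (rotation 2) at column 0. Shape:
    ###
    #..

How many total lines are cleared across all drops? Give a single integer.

Drop 1: L rot3 at col 2 lands with bottom-row=0; cleared 0 line(s) (total 0); column heights now [0 0 3 3 0], max=3
Drop 2: L rot1 at col 3 lands with bottom-row=3; cleared 0 line(s) (total 0); column heights now [0 0 3 6 4], max=6
Drop 3: Z rot3 at col 2 lands with bottom-row=5; cleared 0 line(s) (total 0); column heights now [0 0 7 8 4], max=8
Drop 4: L rot1 at col 3 lands with bottom-row=8; cleared 0 line(s) (total 0); column heights now [0 0 7 11 9], max=11
Drop 5: I rot1 at col 0 lands with bottom-row=0; cleared 0 line(s) (total 0); column heights now [4 0 7 11 9], max=11
Drop 6: I rot0 at col 1 lands with bottom-row=11; cleared 0 line(s) (total 0); column heights now [4 12 12 12 12], max=12
Drop 7: L rot2 at col 0 lands with bottom-row=11; cleared 1 line(s) (total 1); column heights now [12 12 12 11 9], max=12

Answer: 1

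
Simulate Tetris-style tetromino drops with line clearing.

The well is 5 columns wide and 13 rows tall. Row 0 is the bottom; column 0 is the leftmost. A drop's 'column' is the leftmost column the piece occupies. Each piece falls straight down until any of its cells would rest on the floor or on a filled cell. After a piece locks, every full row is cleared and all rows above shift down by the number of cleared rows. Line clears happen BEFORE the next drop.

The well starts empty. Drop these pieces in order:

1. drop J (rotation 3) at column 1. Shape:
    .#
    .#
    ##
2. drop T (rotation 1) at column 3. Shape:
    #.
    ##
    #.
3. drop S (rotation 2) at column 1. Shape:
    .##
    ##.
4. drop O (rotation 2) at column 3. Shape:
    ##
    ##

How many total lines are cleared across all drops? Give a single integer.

Answer: 0

Derivation:
Drop 1: J rot3 at col 1 lands with bottom-row=0; cleared 0 line(s) (total 0); column heights now [0 1 3 0 0], max=3
Drop 2: T rot1 at col 3 lands with bottom-row=0; cleared 0 line(s) (total 0); column heights now [0 1 3 3 2], max=3
Drop 3: S rot2 at col 1 lands with bottom-row=3; cleared 0 line(s) (total 0); column heights now [0 4 5 5 2], max=5
Drop 4: O rot2 at col 3 lands with bottom-row=5; cleared 0 line(s) (total 0); column heights now [0 4 5 7 7], max=7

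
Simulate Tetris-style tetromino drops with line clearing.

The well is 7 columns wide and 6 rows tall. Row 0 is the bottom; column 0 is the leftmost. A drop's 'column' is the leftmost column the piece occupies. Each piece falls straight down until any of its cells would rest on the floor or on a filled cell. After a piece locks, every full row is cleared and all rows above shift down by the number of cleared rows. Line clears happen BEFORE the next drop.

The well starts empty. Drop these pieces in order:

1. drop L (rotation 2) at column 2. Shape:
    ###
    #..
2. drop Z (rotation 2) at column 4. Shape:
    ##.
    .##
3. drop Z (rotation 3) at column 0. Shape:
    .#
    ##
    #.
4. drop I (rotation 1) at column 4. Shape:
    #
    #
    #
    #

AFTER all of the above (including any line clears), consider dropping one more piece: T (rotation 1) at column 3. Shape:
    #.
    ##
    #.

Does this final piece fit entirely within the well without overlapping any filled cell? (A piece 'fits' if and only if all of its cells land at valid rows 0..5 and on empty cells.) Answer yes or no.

Drop 1: L rot2 at col 2 lands with bottom-row=0; cleared 0 line(s) (total 0); column heights now [0 0 2 2 2 0 0], max=2
Drop 2: Z rot2 at col 4 lands with bottom-row=1; cleared 0 line(s) (total 0); column heights now [0 0 2 2 3 3 2], max=3
Drop 3: Z rot3 at col 0 lands with bottom-row=0; cleared 1 line(s) (total 1); column heights now [1 2 1 0 2 2 0], max=2
Drop 4: I rot1 at col 4 lands with bottom-row=2; cleared 0 line(s) (total 1); column heights now [1 2 1 0 6 2 0], max=6
Test piece T rot1 at col 3 (width 2): heights before test = [1 2 1 0 6 2 0]; fits = False

Answer: no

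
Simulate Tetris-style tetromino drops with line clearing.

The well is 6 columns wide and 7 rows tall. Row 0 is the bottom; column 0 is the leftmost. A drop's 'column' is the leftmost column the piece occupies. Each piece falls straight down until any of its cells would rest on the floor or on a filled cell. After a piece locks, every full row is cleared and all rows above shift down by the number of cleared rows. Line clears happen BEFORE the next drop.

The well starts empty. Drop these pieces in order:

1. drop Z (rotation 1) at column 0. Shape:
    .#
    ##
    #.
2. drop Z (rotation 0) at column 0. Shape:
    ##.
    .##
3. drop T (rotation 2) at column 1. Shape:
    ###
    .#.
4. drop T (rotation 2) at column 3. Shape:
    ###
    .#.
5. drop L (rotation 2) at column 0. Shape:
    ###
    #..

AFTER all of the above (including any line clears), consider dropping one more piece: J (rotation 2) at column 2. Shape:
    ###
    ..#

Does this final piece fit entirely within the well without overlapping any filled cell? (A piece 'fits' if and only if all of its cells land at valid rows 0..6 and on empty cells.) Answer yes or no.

Answer: no

Derivation:
Drop 1: Z rot1 at col 0 lands with bottom-row=0; cleared 0 line(s) (total 0); column heights now [2 3 0 0 0 0], max=3
Drop 2: Z rot0 at col 0 lands with bottom-row=3; cleared 0 line(s) (total 0); column heights now [5 5 4 0 0 0], max=5
Drop 3: T rot2 at col 1 lands with bottom-row=4; cleared 0 line(s) (total 0); column heights now [5 6 6 6 0 0], max=6
Drop 4: T rot2 at col 3 lands with bottom-row=5; cleared 0 line(s) (total 0); column heights now [5 6 6 7 7 7], max=7
Drop 5: L rot2 at col 0 lands with bottom-row=5; cleared 1 line(s) (total 1); column heights now [6 6 6 6 6 0], max=6
Test piece J rot2 at col 2 (width 3): heights before test = [6 6 6 6 6 0]; fits = False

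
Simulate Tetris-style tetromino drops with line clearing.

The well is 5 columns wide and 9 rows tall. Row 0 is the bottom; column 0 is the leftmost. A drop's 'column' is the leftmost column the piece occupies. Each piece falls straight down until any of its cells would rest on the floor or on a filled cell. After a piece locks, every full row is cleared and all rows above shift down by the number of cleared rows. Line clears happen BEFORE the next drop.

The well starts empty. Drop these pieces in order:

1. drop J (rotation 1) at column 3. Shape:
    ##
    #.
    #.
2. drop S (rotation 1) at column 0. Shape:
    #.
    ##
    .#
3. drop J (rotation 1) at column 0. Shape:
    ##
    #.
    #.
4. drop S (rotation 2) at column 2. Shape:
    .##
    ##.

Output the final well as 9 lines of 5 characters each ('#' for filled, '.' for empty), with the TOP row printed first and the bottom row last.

Drop 1: J rot1 at col 3 lands with bottom-row=0; cleared 0 line(s) (total 0); column heights now [0 0 0 3 3], max=3
Drop 2: S rot1 at col 0 lands with bottom-row=0; cleared 0 line(s) (total 0); column heights now [3 2 0 3 3], max=3
Drop 3: J rot1 at col 0 lands with bottom-row=3; cleared 0 line(s) (total 0); column heights now [6 6 0 3 3], max=6
Drop 4: S rot2 at col 2 lands with bottom-row=3; cleared 0 line(s) (total 0); column heights now [6 6 4 5 5], max=6

Answer: .....
.....
.....
##...
#..##
#.##.
#..##
##.#.
.#.#.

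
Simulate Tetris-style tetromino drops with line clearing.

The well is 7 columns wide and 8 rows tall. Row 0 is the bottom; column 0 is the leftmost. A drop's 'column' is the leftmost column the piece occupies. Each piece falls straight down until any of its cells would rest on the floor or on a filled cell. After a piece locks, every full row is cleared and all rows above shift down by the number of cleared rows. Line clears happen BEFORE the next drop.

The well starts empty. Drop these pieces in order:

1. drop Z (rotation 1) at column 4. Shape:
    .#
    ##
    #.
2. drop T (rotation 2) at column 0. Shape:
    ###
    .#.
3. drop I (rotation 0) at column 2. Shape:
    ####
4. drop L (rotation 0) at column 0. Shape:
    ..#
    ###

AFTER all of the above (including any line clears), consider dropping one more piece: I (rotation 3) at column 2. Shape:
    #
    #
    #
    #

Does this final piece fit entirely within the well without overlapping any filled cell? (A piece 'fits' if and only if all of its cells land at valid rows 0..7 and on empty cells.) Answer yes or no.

Answer: no

Derivation:
Drop 1: Z rot1 at col 4 lands with bottom-row=0; cleared 0 line(s) (total 0); column heights now [0 0 0 0 2 3 0], max=3
Drop 2: T rot2 at col 0 lands with bottom-row=0; cleared 0 line(s) (total 0); column heights now [2 2 2 0 2 3 0], max=3
Drop 3: I rot0 at col 2 lands with bottom-row=3; cleared 0 line(s) (total 0); column heights now [2 2 4 4 4 4 0], max=4
Drop 4: L rot0 at col 0 lands with bottom-row=4; cleared 0 line(s) (total 0); column heights now [5 5 6 4 4 4 0], max=6
Test piece I rot3 at col 2 (width 1): heights before test = [5 5 6 4 4 4 0]; fits = False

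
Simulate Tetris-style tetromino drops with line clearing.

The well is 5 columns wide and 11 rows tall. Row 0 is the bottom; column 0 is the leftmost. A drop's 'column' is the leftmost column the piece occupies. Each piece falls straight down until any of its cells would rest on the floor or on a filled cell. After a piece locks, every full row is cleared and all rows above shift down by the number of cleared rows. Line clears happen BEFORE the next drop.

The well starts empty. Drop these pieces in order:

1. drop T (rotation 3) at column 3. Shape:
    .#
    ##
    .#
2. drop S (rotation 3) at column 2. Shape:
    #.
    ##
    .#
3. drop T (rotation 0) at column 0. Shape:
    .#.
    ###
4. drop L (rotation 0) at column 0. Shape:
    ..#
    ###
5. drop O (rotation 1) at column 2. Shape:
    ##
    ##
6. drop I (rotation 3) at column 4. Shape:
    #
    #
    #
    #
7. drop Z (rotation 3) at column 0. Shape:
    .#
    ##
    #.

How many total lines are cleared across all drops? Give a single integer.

Answer: 0

Derivation:
Drop 1: T rot3 at col 3 lands with bottom-row=0; cleared 0 line(s) (total 0); column heights now [0 0 0 2 3], max=3
Drop 2: S rot3 at col 2 lands with bottom-row=2; cleared 0 line(s) (total 0); column heights now [0 0 5 4 3], max=5
Drop 3: T rot0 at col 0 lands with bottom-row=5; cleared 0 line(s) (total 0); column heights now [6 7 6 4 3], max=7
Drop 4: L rot0 at col 0 lands with bottom-row=7; cleared 0 line(s) (total 0); column heights now [8 8 9 4 3], max=9
Drop 5: O rot1 at col 2 lands with bottom-row=9; cleared 0 line(s) (total 0); column heights now [8 8 11 11 3], max=11
Drop 6: I rot3 at col 4 lands with bottom-row=3; cleared 0 line(s) (total 0); column heights now [8 8 11 11 7], max=11
Drop 7: Z rot3 at col 0 lands with bottom-row=8; cleared 0 line(s) (total 0); column heights now [10 11 11 11 7], max=11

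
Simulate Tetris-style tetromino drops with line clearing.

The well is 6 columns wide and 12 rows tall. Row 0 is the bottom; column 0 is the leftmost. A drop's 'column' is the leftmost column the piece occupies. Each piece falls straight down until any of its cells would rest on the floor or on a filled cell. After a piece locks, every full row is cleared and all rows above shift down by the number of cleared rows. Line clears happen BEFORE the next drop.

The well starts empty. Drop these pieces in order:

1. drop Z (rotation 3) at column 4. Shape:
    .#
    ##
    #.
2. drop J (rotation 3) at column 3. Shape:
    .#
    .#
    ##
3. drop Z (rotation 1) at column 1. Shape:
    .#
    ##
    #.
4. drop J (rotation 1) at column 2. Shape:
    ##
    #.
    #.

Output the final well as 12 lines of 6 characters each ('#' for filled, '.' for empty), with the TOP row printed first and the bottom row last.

Answer: ......
......
......
......
......
......
..##..
..#.#.
..#.#.
..####
.##.##
.#..#.

Derivation:
Drop 1: Z rot3 at col 4 lands with bottom-row=0; cleared 0 line(s) (total 0); column heights now [0 0 0 0 2 3], max=3
Drop 2: J rot3 at col 3 lands with bottom-row=2; cleared 0 line(s) (total 0); column heights now [0 0 0 3 5 3], max=5
Drop 3: Z rot1 at col 1 lands with bottom-row=0; cleared 0 line(s) (total 0); column heights now [0 2 3 3 5 3], max=5
Drop 4: J rot1 at col 2 lands with bottom-row=3; cleared 0 line(s) (total 0); column heights now [0 2 6 6 5 3], max=6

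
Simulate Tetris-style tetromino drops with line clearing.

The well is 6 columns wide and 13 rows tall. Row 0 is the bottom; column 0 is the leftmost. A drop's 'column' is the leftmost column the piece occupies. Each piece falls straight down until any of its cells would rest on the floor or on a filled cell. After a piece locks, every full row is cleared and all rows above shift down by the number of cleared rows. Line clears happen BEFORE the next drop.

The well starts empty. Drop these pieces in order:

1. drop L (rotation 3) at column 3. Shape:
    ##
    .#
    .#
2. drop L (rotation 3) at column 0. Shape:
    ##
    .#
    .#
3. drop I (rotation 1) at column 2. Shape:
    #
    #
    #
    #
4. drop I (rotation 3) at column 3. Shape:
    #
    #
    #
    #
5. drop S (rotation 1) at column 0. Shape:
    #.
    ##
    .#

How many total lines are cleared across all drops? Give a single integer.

Answer: 0

Derivation:
Drop 1: L rot3 at col 3 lands with bottom-row=0; cleared 0 line(s) (total 0); column heights now [0 0 0 3 3 0], max=3
Drop 2: L rot3 at col 0 lands with bottom-row=0; cleared 0 line(s) (total 0); column heights now [3 3 0 3 3 0], max=3
Drop 3: I rot1 at col 2 lands with bottom-row=0; cleared 0 line(s) (total 0); column heights now [3 3 4 3 3 0], max=4
Drop 4: I rot3 at col 3 lands with bottom-row=3; cleared 0 line(s) (total 0); column heights now [3 3 4 7 3 0], max=7
Drop 5: S rot1 at col 0 lands with bottom-row=3; cleared 0 line(s) (total 0); column heights now [6 5 4 7 3 0], max=7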